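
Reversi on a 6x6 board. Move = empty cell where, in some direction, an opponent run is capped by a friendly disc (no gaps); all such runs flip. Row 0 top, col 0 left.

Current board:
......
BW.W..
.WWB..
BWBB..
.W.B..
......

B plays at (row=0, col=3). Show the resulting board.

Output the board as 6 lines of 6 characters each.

Answer: ...B..
BW.B..
.WWB..
BWBB..
.W.B..
......

Derivation:
Place B at (0,3); scan 8 dirs for brackets.
Dir NW: edge -> no flip
Dir N: edge -> no flip
Dir NE: edge -> no flip
Dir W: first cell '.' (not opp) -> no flip
Dir E: first cell '.' (not opp) -> no flip
Dir SW: first cell '.' (not opp) -> no flip
Dir S: opp run (1,3) capped by B -> flip
Dir SE: first cell '.' (not opp) -> no flip
All flips: (1,3)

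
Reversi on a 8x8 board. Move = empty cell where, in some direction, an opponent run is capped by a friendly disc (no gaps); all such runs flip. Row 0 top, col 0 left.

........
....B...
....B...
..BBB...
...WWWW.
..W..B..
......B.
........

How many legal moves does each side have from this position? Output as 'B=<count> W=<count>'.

Answer: B=6 W=8

Derivation:
-- B to move --
(3,5): flips 1 -> legal
(3,6): no bracket -> illegal
(3,7): flips 1 -> legal
(4,1): no bracket -> illegal
(4,2): no bracket -> illegal
(4,7): no bracket -> illegal
(5,1): no bracket -> illegal
(5,3): flips 1 -> legal
(5,4): flips 2 -> legal
(5,6): flips 1 -> legal
(5,7): no bracket -> illegal
(6,1): flips 2 -> legal
(6,2): no bracket -> illegal
(6,3): no bracket -> illegal
B mobility = 6
-- W to move --
(0,3): no bracket -> illegal
(0,4): flips 3 -> legal
(0,5): no bracket -> illegal
(1,3): no bracket -> illegal
(1,5): no bracket -> illegal
(2,1): flips 1 -> legal
(2,2): flips 1 -> legal
(2,3): flips 2 -> legal
(2,5): flips 1 -> legal
(3,1): no bracket -> illegal
(3,5): no bracket -> illegal
(4,1): no bracket -> illegal
(4,2): no bracket -> illegal
(5,4): no bracket -> illegal
(5,6): no bracket -> illegal
(5,7): no bracket -> illegal
(6,4): flips 1 -> legal
(6,5): flips 1 -> legal
(6,7): no bracket -> illegal
(7,5): no bracket -> illegal
(7,6): no bracket -> illegal
(7,7): flips 2 -> legal
W mobility = 8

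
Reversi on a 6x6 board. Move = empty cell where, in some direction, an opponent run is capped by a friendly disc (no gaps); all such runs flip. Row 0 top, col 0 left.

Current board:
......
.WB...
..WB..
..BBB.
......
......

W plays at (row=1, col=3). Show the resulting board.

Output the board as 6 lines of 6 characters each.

Place W at (1,3); scan 8 dirs for brackets.
Dir NW: first cell '.' (not opp) -> no flip
Dir N: first cell '.' (not opp) -> no flip
Dir NE: first cell '.' (not opp) -> no flip
Dir W: opp run (1,2) capped by W -> flip
Dir E: first cell '.' (not opp) -> no flip
Dir SW: first cell 'W' (not opp) -> no flip
Dir S: opp run (2,3) (3,3), next='.' -> no flip
Dir SE: first cell '.' (not opp) -> no flip
All flips: (1,2)

Answer: ......
.WWW..
..WB..
..BBB.
......
......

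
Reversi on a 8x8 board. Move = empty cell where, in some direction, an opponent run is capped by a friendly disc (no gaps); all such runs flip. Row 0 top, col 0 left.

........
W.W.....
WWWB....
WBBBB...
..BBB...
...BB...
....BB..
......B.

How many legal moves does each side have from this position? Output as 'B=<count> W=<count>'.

Answer: B=4 W=8

Derivation:
-- B to move --
(0,0): no bracket -> illegal
(0,1): flips 1 -> legal
(0,2): flips 2 -> legal
(0,3): no bracket -> illegal
(1,1): flips 2 -> legal
(1,3): flips 1 -> legal
(4,0): no bracket -> illegal
(4,1): no bracket -> illegal
B mobility = 4
-- W to move --
(1,3): no bracket -> illegal
(1,4): no bracket -> illegal
(2,4): flips 1 -> legal
(2,5): no bracket -> illegal
(3,5): flips 4 -> legal
(4,0): flips 1 -> legal
(4,1): flips 1 -> legal
(4,5): flips 2 -> legal
(5,1): no bracket -> illegal
(5,2): flips 2 -> legal
(5,5): flips 2 -> legal
(5,6): no bracket -> illegal
(6,2): no bracket -> illegal
(6,3): no bracket -> illegal
(6,6): no bracket -> illegal
(6,7): no bracket -> illegal
(7,3): no bracket -> illegal
(7,4): no bracket -> illegal
(7,5): flips 4 -> legal
(7,7): no bracket -> illegal
W mobility = 8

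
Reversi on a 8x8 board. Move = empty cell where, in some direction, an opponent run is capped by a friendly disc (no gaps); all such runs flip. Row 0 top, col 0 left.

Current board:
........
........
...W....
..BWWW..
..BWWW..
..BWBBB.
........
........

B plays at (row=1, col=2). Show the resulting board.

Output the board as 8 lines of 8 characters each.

Place B at (1,2); scan 8 dirs for brackets.
Dir NW: first cell '.' (not opp) -> no flip
Dir N: first cell '.' (not opp) -> no flip
Dir NE: first cell '.' (not opp) -> no flip
Dir W: first cell '.' (not opp) -> no flip
Dir E: first cell '.' (not opp) -> no flip
Dir SW: first cell '.' (not opp) -> no flip
Dir S: first cell '.' (not opp) -> no flip
Dir SE: opp run (2,3) (3,4) (4,5) capped by B -> flip
All flips: (2,3) (3,4) (4,5)

Answer: ........
..B.....
...B....
..BWBW..
..BWWB..
..BWBBB.
........
........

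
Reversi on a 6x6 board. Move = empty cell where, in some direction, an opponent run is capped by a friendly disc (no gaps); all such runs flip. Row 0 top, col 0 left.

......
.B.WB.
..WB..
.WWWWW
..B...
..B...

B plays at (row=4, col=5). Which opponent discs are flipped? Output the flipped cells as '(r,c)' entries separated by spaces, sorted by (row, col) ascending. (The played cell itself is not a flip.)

Dir NW: opp run (3,4) capped by B -> flip
Dir N: opp run (3,5), next='.' -> no flip
Dir NE: edge -> no flip
Dir W: first cell '.' (not opp) -> no flip
Dir E: edge -> no flip
Dir SW: first cell '.' (not opp) -> no flip
Dir S: first cell '.' (not opp) -> no flip
Dir SE: edge -> no flip

Answer: (3,4)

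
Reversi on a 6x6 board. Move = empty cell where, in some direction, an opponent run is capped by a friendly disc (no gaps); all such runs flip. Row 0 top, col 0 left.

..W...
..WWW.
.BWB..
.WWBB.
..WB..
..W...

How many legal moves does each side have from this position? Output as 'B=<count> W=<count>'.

Answer: B=7 W=11

Derivation:
-- B to move --
(0,1): flips 1 -> legal
(0,3): flips 2 -> legal
(0,4): no bracket -> illegal
(0,5): flips 1 -> legal
(1,1): flips 1 -> legal
(1,5): no bracket -> illegal
(2,0): no bracket -> illegal
(2,4): no bracket -> illegal
(2,5): no bracket -> illegal
(3,0): flips 2 -> legal
(4,0): no bracket -> illegal
(4,1): flips 3 -> legal
(5,1): flips 1 -> legal
(5,3): no bracket -> illegal
B mobility = 7
-- W to move --
(1,0): flips 1 -> legal
(1,1): flips 1 -> legal
(2,0): flips 1 -> legal
(2,4): flips 2 -> legal
(2,5): flips 2 -> legal
(3,0): flips 1 -> legal
(3,5): flips 2 -> legal
(4,4): flips 2 -> legal
(4,5): flips 2 -> legal
(5,3): flips 3 -> legal
(5,4): flips 1 -> legal
W mobility = 11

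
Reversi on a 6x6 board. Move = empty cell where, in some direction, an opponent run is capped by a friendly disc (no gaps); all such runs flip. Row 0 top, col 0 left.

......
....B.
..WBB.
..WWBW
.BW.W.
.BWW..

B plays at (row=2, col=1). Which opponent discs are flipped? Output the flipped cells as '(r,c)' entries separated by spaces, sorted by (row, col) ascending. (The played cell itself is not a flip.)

Answer: (2,2)

Derivation:
Dir NW: first cell '.' (not opp) -> no flip
Dir N: first cell '.' (not opp) -> no flip
Dir NE: first cell '.' (not opp) -> no flip
Dir W: first cell '.' (not opp) -> no flip
Dir E: opp run (2,2) capped by B -> flip
Dir SW: first cell '.' (not opp) -> no flip
Dir S: first cell '.' (not opp) -> no flip
Dir SE: opp run (3,2), next='.' -> no flip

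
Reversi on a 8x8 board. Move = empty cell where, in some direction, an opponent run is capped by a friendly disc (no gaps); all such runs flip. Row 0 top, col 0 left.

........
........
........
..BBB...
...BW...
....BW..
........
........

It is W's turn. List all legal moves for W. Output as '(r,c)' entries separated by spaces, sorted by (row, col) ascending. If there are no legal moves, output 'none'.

Answer: (2,2) (2,4) (4,2) (5,3) (6,4)

Derivation:
(2,1): no bracket -> illegal
(2,2): flips 1 -> legal
(2,3): no bracket -> illegal
(2,4): flips 1 -> legal
(2,5): no bracket -> illegal
(3,1): no bracket -> illegal
(3,5): no bracket -> illegal
(4,1): no bracket -> illegal
(4,2): flips 1 -> legal
(4,5): no bracket -> illegal
(5,2): no bracket -> illegal
(5,3): flips 1 -> legal
(6,3): no bracket -> illegal
(6,4): flips 1 -> legal
(6,5): no bracket -> illegal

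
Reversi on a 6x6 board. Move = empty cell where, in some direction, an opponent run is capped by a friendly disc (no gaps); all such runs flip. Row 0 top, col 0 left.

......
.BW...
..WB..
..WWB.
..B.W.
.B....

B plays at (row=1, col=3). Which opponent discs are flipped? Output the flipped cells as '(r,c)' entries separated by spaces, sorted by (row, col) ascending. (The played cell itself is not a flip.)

Answer: (1,2)

Derivation:
Dir NW: first cell '.' (not opp) -> no flip
Dir N: first cell '.' (not opp) -> no flip
Dir NE: first cell '.' (not opp) -> no flip
Dir W: opp run (1,2) capped by B -> flip
Dir E: first cell '.' (not opp) -> no flip
Dir SW: opp run (2,2), next='.' -> no flip
Dir S: first cell 'B' (not opp) -> no flip
Dir SE: first cell '.' (not opp) -> no flip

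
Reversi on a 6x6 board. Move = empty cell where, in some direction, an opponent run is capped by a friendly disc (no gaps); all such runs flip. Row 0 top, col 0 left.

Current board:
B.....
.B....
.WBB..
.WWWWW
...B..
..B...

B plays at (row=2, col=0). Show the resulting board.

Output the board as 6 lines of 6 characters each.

Answer: B.....
.B....
BBBB..
.WWWWW
...B..
..B...

Derivation:
Place B at (2,0); scan 8 dirs for brackets.
Dir NW: edge -> no flip
Dir N: first cell '.' (not opp) -> no flip
Dir NE: first cell 'B' (not opp) -> no flip
Dir W: edge -> no flip
Dir E: opp run (2,1) capped by B -> flip
Dir SW: edge -> no flip
Dir S: first cell '.' (not opp) -> no flip
Dir SE: opp run (3,1), next='.' -> no flip
All flips: (2,1)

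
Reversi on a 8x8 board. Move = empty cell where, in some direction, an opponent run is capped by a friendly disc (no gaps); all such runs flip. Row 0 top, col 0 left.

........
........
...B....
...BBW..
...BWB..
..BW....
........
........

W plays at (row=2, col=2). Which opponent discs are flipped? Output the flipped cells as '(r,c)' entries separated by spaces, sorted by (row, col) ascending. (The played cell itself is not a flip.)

Dir NW: first cell '.' (not opp) -> no flip
Dir N: first cell '.' (not opp) -> no flip
Dir NE: first cell '.' (not opp) -> no flip
Dir W: first cell '.' (not opp) -> no flip
Dir E: opp run (2,3), next='.' -> no flip
Dir SW: first cell '.' (not opp) -> no flip
Dir S: first cell '.' (not opp) -> no flip
Dir SE: opp run (3,3) capped by W -> flip

Answer: (3,3)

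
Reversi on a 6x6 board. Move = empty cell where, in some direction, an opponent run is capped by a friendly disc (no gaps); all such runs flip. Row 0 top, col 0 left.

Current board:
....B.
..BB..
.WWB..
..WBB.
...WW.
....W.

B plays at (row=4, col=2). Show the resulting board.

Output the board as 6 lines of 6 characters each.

Place B at (4,2); scan 8 dirs for brackets.
Dir NW: first cell '.' (not opp) -> no flip
Dir N: opp run (3,2) (2,2) capped by B -> flip
Dir NE: first cell 'B' (not opp) -> no flip
Dir W: first cell '.' (not opp) -> no flip
Dir E: opp run (4,3) (4,4), next='.' -> no flip
Dir SW: first cell '.' (not opp) -> no flip
Dir S: first cell '.' (not opp) -> no flip
Dir SE: first cell '.' (not opp) -> no flip
All flips: (2,2) (3,2)

Answer: ....B.
..BB..
.WBB..
..BBB.
..BWW.
....W.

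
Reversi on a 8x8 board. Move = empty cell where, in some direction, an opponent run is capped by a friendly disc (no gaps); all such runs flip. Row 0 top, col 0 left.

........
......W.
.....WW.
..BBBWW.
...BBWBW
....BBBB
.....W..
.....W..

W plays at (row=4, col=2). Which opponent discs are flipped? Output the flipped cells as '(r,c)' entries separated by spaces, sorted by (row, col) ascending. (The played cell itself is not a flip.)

Dir NW: first cell '.' (not opp) -> no flip
Dir N: opp run (3,2), next='.' -> no flip
Dir NE: opp run (3,3), next='.' -> no flip
Dir W: first cell '.' (not opp) -> no flip
Dir E: opp run (4,3) (4,4) capped by W -> flip
Dir SW: first cell '.' (not opp) -> no flip
Dir S: first cell '.' (not opp) -> no flip
Dir SE: first cell '.' (not opp) -> no flip

Answer: (4,3) (4,4)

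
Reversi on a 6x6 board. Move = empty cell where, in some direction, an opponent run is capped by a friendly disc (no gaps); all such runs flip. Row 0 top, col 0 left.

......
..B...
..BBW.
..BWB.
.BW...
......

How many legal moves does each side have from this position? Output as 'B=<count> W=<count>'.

-- B to move --
(1,3): no bracket -> illegal
(1,4): flips 1 -> legal
(1,5): no bracket -> illegal
(2,5): flips 1 -> legal
(3,1): no bracket -> illegal
(3,5): no bracket -> illegal
(4,3): flips 2 -> legal
(4,4): flips 1 -> legal
(5,1): no bracket -> illegal
(5,2): flips 1 -> legal
(5,3): no bracket -> illegal
B mobility = 5
-- W to move --
(0,1): no bracket -> illegal
(0,2): flips 3 -> legal
(0,3): no bracket -> illegal
(1,1): flips 1 -> legal
(1,3): flips 1 -> legal
(1,4): no bracket -> illegal
(2,1): flips 2 -> legal
(2,5): no bracket -> illegal
(3,0): no bracket -> illegal
(3,1): flips 1 -> legal
(3,5): flips 1 -> legal
(4,0): flips 1 -> legal
(4,3): no bracket -> illegal
(4,4): flips 1 -> legal
(4,5): no bracket -> illegal
(5,0): no bracket -> illegal
(5,1): no bracket -> illegal
(5,2): no bracket -> illegal
W mobility = 8

Answer: B=5 W=8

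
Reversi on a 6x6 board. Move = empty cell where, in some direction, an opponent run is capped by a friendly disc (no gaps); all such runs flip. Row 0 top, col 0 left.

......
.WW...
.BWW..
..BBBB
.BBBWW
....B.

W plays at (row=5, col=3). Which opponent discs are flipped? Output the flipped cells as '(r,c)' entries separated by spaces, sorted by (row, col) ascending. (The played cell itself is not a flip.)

Dir NW: opp run (4,2), next='.' -> no flip
Dir N: opp run (4,3) (3,3) capped by W -> flip
Dir NE: first cell 'W' (not opp) -> no flip
Dir W: first cell '.' (not opp) -> no flip
Dir E: opp run (5,4), next='.' -> no flip
Dir SW: edge -> no flip
Dir S: edge -> no flip
Dir SE: edge -> no flip

Answer: (3,3) (4,3)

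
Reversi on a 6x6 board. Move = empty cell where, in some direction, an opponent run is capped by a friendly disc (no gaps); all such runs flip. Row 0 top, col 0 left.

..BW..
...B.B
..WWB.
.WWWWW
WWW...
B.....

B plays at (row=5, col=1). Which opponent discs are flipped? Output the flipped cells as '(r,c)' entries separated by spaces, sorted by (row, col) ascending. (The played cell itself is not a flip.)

Answer: (3,3) (4,2)

Derivation:
Dir NW: opp run (4,0), next=edge -> no flip
Dir N: opp run (4,1) (3,1), next='.' -> no flip
Dir NE: opp run (4,2) (3,3) capped by B -> flip
Dir W: first cell 'B' (not opp) -> no flip
Dir E: first cell '.' (not opp) -> no flip
Dir SW: edge -> no flip
Dir S: edge -> no flip
Dir SE: edge -> no flip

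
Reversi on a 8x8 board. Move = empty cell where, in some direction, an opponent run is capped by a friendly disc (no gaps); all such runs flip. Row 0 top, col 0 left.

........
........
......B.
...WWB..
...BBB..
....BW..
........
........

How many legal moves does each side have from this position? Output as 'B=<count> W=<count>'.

-- B to move --
(2,2): flips 1 -> legal
(2,3): flips 2 -> legal
(2,4): flips 1 -> legal
(2,5): flips 1 -> legal
(3,2): flips 2 -> legal
(4,2): no bracket -> illegal
(4,6): no bracket -> illegal
(5,6): flips 1 -> legal
(6,4): no bracket -> illegal
(6,5): flips 1 -> legal
(6,6): flips 1 -> legal
B mobility = 8
-- W to move --
(1,5): no bracket -> illegal
(1,6): no bracket -> illegal
(1,7): no bracket -> illegal
(2,4): no bracket -> illegal
(2,5): flips 2 -> legal
(2,7): no bracket -> illegal
(3,2): no bracket -> illegal
(3,6): flips 1 -> legal
(3,7): no bracket -> illegal
(4,2): no bracket -> illegal
(4,6): no bracket -> illegal
(5,2): flips 1 -> legal
(5,3): flips 2 -> legal
(5,6): flips 1 -> legal
(6,3): no bracket -> illegal
(6,4): flips 2 -> legal
(6,5): no bracket -> illegal
W mobility = 6

Answer: B=8 W=6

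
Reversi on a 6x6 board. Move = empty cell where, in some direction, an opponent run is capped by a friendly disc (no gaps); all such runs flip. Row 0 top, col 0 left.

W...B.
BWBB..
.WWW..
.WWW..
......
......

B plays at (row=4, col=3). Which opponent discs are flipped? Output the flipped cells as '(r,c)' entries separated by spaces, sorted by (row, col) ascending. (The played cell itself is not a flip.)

Dir NW: opp run (3,2) (2,1) capped by B -> flip
Dir N: opp run (3,3) (2,3) capped by B -> flip
Dir NE: first cell '.' (not opp) -> no flip
Dir W: first cell '.' (not opp) -> no flip
Dir E: first cell '.' (not opp) -> no flip
Dir SW: first cell '.' (not opp) -> no flip
Dir S: first cell '.' (not opp) -> no flip
Dir SE: first cell '.' (not opp) -> no flip

Answer: (2,1) (2,3) (3,2) (3,3)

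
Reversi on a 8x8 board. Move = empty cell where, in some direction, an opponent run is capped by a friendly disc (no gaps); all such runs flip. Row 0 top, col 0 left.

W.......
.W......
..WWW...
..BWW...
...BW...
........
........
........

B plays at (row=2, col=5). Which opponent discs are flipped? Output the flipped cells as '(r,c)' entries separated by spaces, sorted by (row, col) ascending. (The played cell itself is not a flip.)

Dir NW: first cell '.' (not opp) -> no flip
Dir N: first cell '.' (not opp) -> no flip
Dir NE: first cell '.' (not opp) -> no flip
Dir W: opp run (2,4) (2,3) (2,2), next='.' -> no flip
Dir E: first cell '.' (not opp) -> no flip
Dir SW: opp run (3,4) capped by B -> flip
Dir S: first cell '.' (not opp) -> no flip
Dir SE: first cell '.' (not opp) -> no flip

Answer: (3,4)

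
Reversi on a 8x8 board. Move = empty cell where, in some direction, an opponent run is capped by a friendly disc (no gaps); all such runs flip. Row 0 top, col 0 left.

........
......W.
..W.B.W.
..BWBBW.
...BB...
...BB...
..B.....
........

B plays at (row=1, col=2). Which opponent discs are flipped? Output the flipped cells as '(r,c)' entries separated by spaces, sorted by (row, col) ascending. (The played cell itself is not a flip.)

Answer: (2,2)

Derivation:
Dir NW: first cell '.' (not opp) -> no flip
Dir N: first cell '.' (not opp) -> no flip
Dir NE: first cell '.' (not opp) -> no flip
Dir W: first cell '.' (not opp) -> no flip
Dir E: first cell '.' (not opp) -> no flip
Dir SW: first cell '.' (not opp) -> no flip
Dir S: opp run (2,2) capped by B -> flip
Dir SE: first cell '.' (not opp) -> no flip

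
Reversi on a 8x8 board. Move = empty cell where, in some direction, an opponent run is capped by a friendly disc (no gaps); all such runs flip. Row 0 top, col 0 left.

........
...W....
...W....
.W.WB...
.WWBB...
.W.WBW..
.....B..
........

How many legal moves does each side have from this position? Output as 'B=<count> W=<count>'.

-- B to move --
(0,2): no bracket -> illegal
(0,3): flips 3 -> legal
(0,4): no bracket -> illegal
(1,2): flips 1 -> legal
(1,4): no bracket -> illegal
(2,0): no bracket -> illegal
(2,1): no bracket -> illegal
(2,2): flips 1 -> legal
(2,4): no bracket -> illegal
(3,0): no bracket -> illegal
(3,2): flips 1 -> legal
(4,0): flips 2 -> legal
(4,5): flips 1 -> legal
(4,6): no bracket -> illegal
(5,0): no bracket -> illegal
(5,2): flips 1 -> legal
(5,6): flips 1 -> legal
(6,0): no bracket -> illegal
(6,1): no bracket -> illegal
(6,2): flips 1 -> legal
(6,3): flips 1 -> legal
(6,4): no bracket -> illegal
(6,6): flips 1 -> legal
B mobility = 11
-- W to move --
(2,4): no bracket -> illegal
(2,5): no bracket -> illegal
(3,2): no bracket -> illegal
(3,5): flips 2 -> legal
(4,5): flips 3 -> legal
(5,2): no bracket -> illegal
(5,6): no bracket -> illegal
(6,3): no bracket -> illegal
(6,4): no bracket -> illegal
(6,6): no bracket -> illegal
(7,4): no bracket -> illegal
(7,5): flips 1 -> legal
(7,6): no bracket -> illegal
W mobility = 3

Answer: B=11 W=3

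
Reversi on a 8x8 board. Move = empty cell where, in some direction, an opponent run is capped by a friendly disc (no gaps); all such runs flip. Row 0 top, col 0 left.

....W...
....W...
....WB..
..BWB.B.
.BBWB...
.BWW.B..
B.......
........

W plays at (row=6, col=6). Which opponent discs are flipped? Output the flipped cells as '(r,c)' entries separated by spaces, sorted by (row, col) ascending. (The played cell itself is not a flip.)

Answer: (4,4) (5,5)

Derivation:
Dir NW: opp run (5,5) (4,4) capped by W -> flip
Dir N: first cell '.' (not opp) -> no flip
Dir NE: first cell '.' (not opp) -> no flip
Dir W: first cell '.' (not opp) -> no flip
Dir E: first cell '.' (not opp) -> no flip
Dir SW: first cell '.' (not opp) -> no flip
Dir S: first cell '.' (not opp) -> no flip
Dir SE: first cell '.' (not opp) -> no flip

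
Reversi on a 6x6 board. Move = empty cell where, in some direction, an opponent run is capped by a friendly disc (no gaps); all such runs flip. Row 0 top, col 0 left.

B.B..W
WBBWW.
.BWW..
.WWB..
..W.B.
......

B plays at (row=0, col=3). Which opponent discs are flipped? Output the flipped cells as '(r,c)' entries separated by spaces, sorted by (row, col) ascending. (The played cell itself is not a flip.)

Dir NW: edge -> no flip
Dir N: edge -> no flip
Dir NE: edge -> no flip
Dir W: first cell 'B' (not opp) -> no flip
Dir E: first cell '.' (not opp) -> no flip
Dir SW: first cell 'B' (not opp) -> no flip
Dir S: opp run (1,3) (2,3) capped by B -> flip
Dir SE: opp run (1,4), next='.' -> no flip

Answer: (1,3) (2,3)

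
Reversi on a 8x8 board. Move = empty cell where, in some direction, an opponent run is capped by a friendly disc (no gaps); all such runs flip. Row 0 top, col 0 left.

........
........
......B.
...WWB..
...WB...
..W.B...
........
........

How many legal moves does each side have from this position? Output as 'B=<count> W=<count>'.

-- B to move --
(2,2): flips 1 -> legal
(2,3): no bracket -> illegal
(2,4): flips 1 -> legal
(2,5): no bracket -> illegal
(3,2): flips 3 -> legal
(4,1): no bracket -> illegal
(4,2): flips 1 -> legal
(4,5): no bracket -> illegal
(5,1): no bracket -> illegal
(5,3): no bracket -> illegal
(6,1): no bracket -> illegal
(6,2): no bracket -> illegal
(6,3): no bracket -> illegal
B mobility = 4
-- W to move --
(1,5): no bracket -> illegal
(1,6): no bracket -> illegal
(1,7): no bracket -> illegal
(2,4): no bracket -> illegal
(2,5): no bracket -> illegal
(2,7): no bracket -> illegal
(3,6): flips 1 -> legal
(3,7): no bracket -> illegal
(4,5): flips 1 -> legal
(4,6): no bracket -> illegal
(5,3): no bracket -> illegal
(5,5): flips 1 -> legal
(6,3): no bracket -> illegal
(6,4): flips 2 -> legal
(6,5): flips 1 -> legal
W mobility = 5

Answer: B=4 W=5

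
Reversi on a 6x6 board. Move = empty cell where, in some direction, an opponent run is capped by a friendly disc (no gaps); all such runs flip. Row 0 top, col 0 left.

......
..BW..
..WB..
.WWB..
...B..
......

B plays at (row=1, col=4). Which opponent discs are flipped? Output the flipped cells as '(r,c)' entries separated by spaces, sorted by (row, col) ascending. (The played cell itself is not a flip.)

Answer: (1,3)

Derivation:
Dir NW: first cell '.' (not opp) -> no flip
Dir N: first cell '.' (not opp) -> no flip
Dir NE: first cell '.' (not opp) -> no flip
Dir W: opp run (1,3) capped by B -> flip
Dir E: first cell '.' (not opp) -> no flip
Dir SW: first cell 'B' (not opp) -> no flip
Dir S: first cell '.' (not opp) -> no flip
Dir SE: first cell '.' (not opp) -> no flip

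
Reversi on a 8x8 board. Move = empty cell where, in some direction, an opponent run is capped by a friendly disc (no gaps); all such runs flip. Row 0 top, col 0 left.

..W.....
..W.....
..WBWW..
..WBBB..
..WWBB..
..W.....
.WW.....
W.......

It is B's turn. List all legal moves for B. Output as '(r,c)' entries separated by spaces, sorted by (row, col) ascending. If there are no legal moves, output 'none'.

Answer: (0,1) (1,1) (1,3) (1,4) (1,5) (1,6) (2,1) (2,6) (3,1) (4,1) (5,1) (5,3)

Derivation:
(0,1): flips 1 -> legal
(0,3): no bracket -> illegal
(1,1): flips 1 -> legal
(1,3): flips 1 -> legal
(1,4): flips 1 -> legal
(1,5): flips 2 -> legal
(1,6): flips 1 -> legal
(2,1): flips 1 -> legal
(2,6): flips 2 -> legal
(3,1): flips 1 -> legal
(3,6): no bracket -> illegal
(4,1): flips 3 -> legal
(5,0): no bracket -> illegal
(5,1): flips 1 -> legal
(5,3): flips 1 -> legal
(5,4): no bracket -> illegal
(6,0): no bracket -> illegal
(6,3): no bracket -> illegal
(7,1): no bracket -> illegal
(7,2): no bracket -> illegal
(7,3): no bracket -> illegal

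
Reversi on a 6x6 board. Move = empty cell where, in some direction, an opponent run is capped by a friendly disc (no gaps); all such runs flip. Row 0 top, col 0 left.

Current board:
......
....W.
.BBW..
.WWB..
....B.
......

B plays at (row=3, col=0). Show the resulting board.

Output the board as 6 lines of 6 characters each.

Answer: ......
....W.
.BBW..
BBBB..
....B.
......

Derivation:
Place B at (3,0); scan 8 dirs for brackets.
Dir NW: edge -> no flip
Dir N: first cell '.' (not opp) -> no flip
Dir NE: first cell 'B' (not opp) -> no flip
Dir W: edge -> no flip
Dir E: opp run (3,1) (3,2) capped by B -> flip
Dir SW: edge -> no flip
Dir S: first cell '.' (not opp) -> no flip
Dir SE: first cell '.' (not opp) -> no flip
All flips: (3,1) (3,2)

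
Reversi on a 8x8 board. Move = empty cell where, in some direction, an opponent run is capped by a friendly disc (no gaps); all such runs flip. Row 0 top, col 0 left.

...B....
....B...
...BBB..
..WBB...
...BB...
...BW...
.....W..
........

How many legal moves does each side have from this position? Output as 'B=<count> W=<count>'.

-- B to move --
(2,1): flips 1 -> legal
(2,2): no bracket -> illegal
(3,1): flips 1 -> legal
(4,1): flips 1 -> legal
(4,2): no bracket -> illegal
(4,5): no bracket -> illegal
(5,5): flips 1 -> legal
(5,6): no bracket -> illegal
(6,3): no bracket -> illegal
(6,4): flips 1 -> legal
(6,6): no bracket -> illegal
(7,4): no bracket -> illegal
(7,5): no bracket -> illegal
(7,6): flips 2 -> legal
B mobility = 6
-- W to move --
(0,2): no bracket -> illegal
(0,4): flips 4 -> legal
(0,5): flips 2 -> legal
(1,2): no bracket -> illegal
(1,3): no bracket -> illegal
(1,5): no bracket -> illegal
(1,6): no bracket -> illegal
(2,2): no bracket -> illegal
(2,6): no bracket -> illegal
(3,5): flips 2 -> legal
(3,6): no bracket -> illegal
(4,2): no bracket -> illegal
(4,5): no bracket -> illegal
(5,2): flips 1 -> legal
(5,5): no bracket -> illegal
(6,2): no bracket -> illegal
(6,3): no bracket -> illegal
(6,4): no bracket -> illegal
W mobility = 4

Answer: B=6 W=4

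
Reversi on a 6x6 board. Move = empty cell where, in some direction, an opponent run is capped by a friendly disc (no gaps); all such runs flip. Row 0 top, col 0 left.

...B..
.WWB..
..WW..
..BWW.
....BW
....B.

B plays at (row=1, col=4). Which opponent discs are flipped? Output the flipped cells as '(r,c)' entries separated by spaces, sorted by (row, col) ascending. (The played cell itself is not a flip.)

Dir NW: first cell 'B' (not opp) -> no flip
Dir N: first cell '.' (not opp) -> no flip
Dir NE: first cell '.' (not opp) -> no flip
Dir W: first cell 'B' (not opp) -> no flip
Dir E: first cell '.' (not opp) -> no flip
Dir SW: opp run (2,3) capped by B -> flip
Dir S: first cell '.' (not opp) -> no flip
Dir SE: first cell '.' (not opp) -> no flip

Answer: (2,3)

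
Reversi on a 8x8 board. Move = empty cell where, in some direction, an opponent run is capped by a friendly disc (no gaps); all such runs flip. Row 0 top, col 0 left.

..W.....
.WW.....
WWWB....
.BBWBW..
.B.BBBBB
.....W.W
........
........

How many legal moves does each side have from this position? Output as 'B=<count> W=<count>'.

-- B to move --
(0,0): flips 3 -> legal
(0,1): flips 3 -> legal
(0,3): no bracket -> illegal
(1,0): flips 1 -> legal
(1,3): flips 1 -> legal
(2,4): flips 1 -> legal
(2,5): flips 1 -> legal
(2,6): flips 1 -> legal
(3,0): no bracket -> illegal
(3,6): flips 1 -> legal
(4,2): no bracket -> illegal
(5,4): no bracket -> illegal
(5,6): no bracket -> illegal
(6,4): flips 1 -> legal
(6,5): flips 1 -> legal
(6,6): flips 1 -> legal
(6,7): flips 1 -> legal
B mobility = 12
-- W to move --
(1,3): flips 1 -> legal
(1,4): no bracket -> illegal
(2,4): flips 1 -> legal
(2,5): no bracket -> illegal
(3,0): flips 2 -> legal
(3,6): no bracket -> illegal
(3,7): flips 2 -> legal
(4,0): flips 1 -> legal
(4,2): flips 2 -> legal
(5,0): no bracket -> illegal
(5,1): flips 2 -> legal
(5,2): no bracket -> illegal
(5,3): flips 2 -> legal
(5,4): flips 2 -> legal
(5,6): flips 3 -> legal
W mobility = 10

Answer: B=12 W=10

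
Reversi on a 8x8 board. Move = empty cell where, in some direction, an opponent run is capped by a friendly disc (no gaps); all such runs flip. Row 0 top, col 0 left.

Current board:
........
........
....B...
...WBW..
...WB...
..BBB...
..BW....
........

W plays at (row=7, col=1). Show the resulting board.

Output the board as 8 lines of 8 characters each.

Place W at (7,1); scan 8 dirs for brackets.
Dir NW: first cell '.' (not opp) -> no flip
Dir N: first cell '.' (not opp) -> no flip
Dir NE: opp run (6,2) (5,3) (4,4) capped by W -> flip
Dir W: first cell '.' (not opp) -> no flip
Dir E: first cell '.' (not opp) -> no flip
Dir SW: edge -> no flip
Dir S: edge -> no flip
Dir SE: edge -> no flip
All flips: (4,4) (5,3) (6,2)

Answer: ........
........
....B...
...WBW..
...WW...
..BWB...
..WW....
.W......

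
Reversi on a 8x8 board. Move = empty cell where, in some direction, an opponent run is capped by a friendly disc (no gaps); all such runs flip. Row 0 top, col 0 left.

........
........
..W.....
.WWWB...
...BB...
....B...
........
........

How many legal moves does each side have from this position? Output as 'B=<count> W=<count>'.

-- B to move --
(1,1): flips 2 -> legal
(1,2): no bracket -> illegal
(1,3): no bracket -> illegal
(2,0): no bracket -> illegal
(2,1): flips 1 -> legal
(2,3): flips 1 -> legal
(2,4): no bracket -> illegal
(3,0): flips 3 -> legal
(4,0): no bracket -> illegal
(4,1): no bracket -> illegal
(4,2): no bracket -> illegal
B mobility = 4
-- W to move --
(2,3): no bracket -> illegal
(2,4): no bracket -> illegal
(2,5): no bracket -> illegal
(3,5): flips 1 -> legal
(4,2): no bracket -> illegal
(4,5): no bracket -> illegal
(5,2): no bracket -> illegal
(5,3): flips 1 -> legal
(5,5): flips 1 -> legal
(6,3): no bracket -> illegal
(6,4): no bracket -> illegal
(6,5): flips 2 -> legal
W mobility = 4

Answer: B=4 W=4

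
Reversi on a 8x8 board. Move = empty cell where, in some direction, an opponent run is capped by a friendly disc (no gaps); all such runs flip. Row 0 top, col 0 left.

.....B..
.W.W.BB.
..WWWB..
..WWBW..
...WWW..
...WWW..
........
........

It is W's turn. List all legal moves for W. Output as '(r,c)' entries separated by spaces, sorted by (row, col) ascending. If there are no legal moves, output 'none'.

(0,4): no bracket -> illegal
(0,6): flips 1 -> legal
(0,7): flips 3 -> legal
(1,4): no bracket -> illegal
(1,7): no bracket -> illegal
(2,6): flips 1 -> legal
(2,7): no bracket -> illegal
(3,6): no bracket -> illegal

Answer: (0,6) (0,7) (2,6)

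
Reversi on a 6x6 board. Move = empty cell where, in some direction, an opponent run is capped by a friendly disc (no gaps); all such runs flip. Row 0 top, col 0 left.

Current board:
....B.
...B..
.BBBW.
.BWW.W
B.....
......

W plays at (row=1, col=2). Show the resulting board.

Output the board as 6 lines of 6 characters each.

Place W at (1,2); scan 8 dirs for brackets.
Dir NW: first cell '.' (not opp) -> no flip
Dir N: first cell '.' (not opp) -> no flip
Dir NE: first cell '.' (not opp) -> no flip
Dir W: first cell '.' (not opp) -> no flip
Dir E: opp run (1,3), next='.' -> no flip
Dir SW: opp run (2,1), next='.' -> no flip
Dir S: opp run (2,2) capped by W -> flip
Dir SE: opp run (2,3), next='.' -> no flip
All flips: (2,2)

Answer: ....B.
..WB..
.BWBW.
.BWW.W
B.....
......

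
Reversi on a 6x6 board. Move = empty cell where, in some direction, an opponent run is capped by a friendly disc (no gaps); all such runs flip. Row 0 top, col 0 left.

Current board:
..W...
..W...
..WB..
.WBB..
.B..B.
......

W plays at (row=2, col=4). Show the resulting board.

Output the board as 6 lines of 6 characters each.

Place W at (2,4); scan 8 dirs for brackets.
Dir NW: first cell '.' (not opp) -> no flip
Dir N: first cell '.' (not opp) -> no flip
Dir NE: first cell '.' (not opp) -> no flip
Dir W: opp run (2,3) capped by W -> flip
Dir E: first cell '.' (not opp) -> no flip
Dir SW: opp run (3,3), next='.' -> no flip
Dir S: first cell '.' (not opp) -> no flip
Dir SE: first cell '.' (not opp) -> no flip
All flips: (2,3)

Answer: ..W...
..W...
..WWW.
.WBB..
.B..B.
......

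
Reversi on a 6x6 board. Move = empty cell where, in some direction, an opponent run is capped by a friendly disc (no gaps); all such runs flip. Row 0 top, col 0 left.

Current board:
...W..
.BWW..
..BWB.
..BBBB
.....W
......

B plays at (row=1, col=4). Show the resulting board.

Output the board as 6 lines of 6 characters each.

Answer: ...W..
.BBBB.
..BBB.
..BBBB
.....W
......

Derivation:
Place B at (1,4); scan 8 dirs for brackets.
Dir NW: opp run (0,3), next=edge -> no flip
Dir N: first cell '.' (not opp) -> no flip
Dir NE: first cell '.' (not opp) -> no flip
Dir W: opp run (1,3) (1,2) capped by B -> flip
Dir E: first cell '.' (not opp) -> no flip
Dir SW: opp run (2,3) capped by B -> flip
Dir S: first cell 'B' (not opp) -> no flip
Dir SE: first cell '.' (not opp) -> no flip
All flips: (1,2) (1,3) (2,3)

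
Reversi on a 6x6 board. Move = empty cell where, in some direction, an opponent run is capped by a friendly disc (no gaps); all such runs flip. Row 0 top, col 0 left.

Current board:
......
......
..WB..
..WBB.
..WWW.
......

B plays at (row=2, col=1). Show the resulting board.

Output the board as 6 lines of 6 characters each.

Answer: ......
......
.BBB..
..WBB.
..WWW.
......

Derivation:
Place B at (2,1); scan 8 dirs for brackets.
Dir NW: first cell '.' (not opp) -> no flip
Dir N: first cell '.' (not opp) -> no flip
Dir NE: first cell '.' (not opp) -> no flip
Dir W: first cell '.' (not opp) -> no flip
Dir E: opp run (2,2) capped by B -> flip
Dir SW: first cell '.' (not opp) -> no flip
Dir S: first cell '.' (not opp) -> no flip
Dir SE: opp run (3,2) (4,3), next='.' -> no flip
All flips: (2,2)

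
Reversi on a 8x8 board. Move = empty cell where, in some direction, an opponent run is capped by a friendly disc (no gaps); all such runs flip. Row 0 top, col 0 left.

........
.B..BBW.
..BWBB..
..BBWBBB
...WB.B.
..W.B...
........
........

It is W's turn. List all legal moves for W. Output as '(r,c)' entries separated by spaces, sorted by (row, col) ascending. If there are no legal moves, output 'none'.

Answer: (0,4) (0,5) (1,3) (2,1) (2,6) (3,1) (4,1) (4,5) (6,4) (6,5)

Derivation:
(0,0): no bracket -> illegal
(0,1): no bracket -> illegal
(0,2): no bracket -> illegal
(0,3): no bracket -> illegal
(0,4): flips 2 -> legal
(0,5): flips 1 -> legal
(0,6): no bracket -> illegal
(1,0): no bracket -> illegal
(1,2): no bracket -> illegal
(1,3): flips 2 -> legal
(2,0): no bracket -> illegal
(2,1): flips 2 -> legal
(2,6): flips 2 -> legal
(2,7): no bracket -> illegal
(3,1): flips 2 -> legal
(4,1): flips 1 -> legal
(4,2): no bracket -> illegal
(4,5): flips 1 -> legal
(4,7): no bracket -> illegal
(5,3): no bracket -> illegal
(5,5): no bracket -> illegal
(5,6): no bracket -> illegal
(5,7): no bracket -> illegal
(6,3): no bracket -> illegal
(6,4): flips 2 -> legal
(6,5): flips 1 -> legal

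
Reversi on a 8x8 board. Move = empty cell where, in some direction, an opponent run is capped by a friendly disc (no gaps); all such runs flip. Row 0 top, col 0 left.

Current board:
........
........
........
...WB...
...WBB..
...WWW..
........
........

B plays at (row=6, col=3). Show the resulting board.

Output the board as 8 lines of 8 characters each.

Place B at (6,3); scan 8 dirs for brackets.
Dir NW: first cell '.' (not opp) -> no flip
Dir N: opp run (5,3) (4,3) (3,3), next='.' -> no flip
Dir NE: opp run (5,4) capped by B -> flip
Dir W: first cell '.' (not opp) -> no flip
Dir E: first cell '.' (not opp) -> no flip
Dir SW: first cell '.' (not opp) -> no flip
Dir S: first cell '.' (not opp) -> no flip
Dir SE: first cell '.' (not opp) -> no flip
All flips: (5,4)

Answer: ........
........
........
...WB...
...WBB..
...WBW..
...B....
........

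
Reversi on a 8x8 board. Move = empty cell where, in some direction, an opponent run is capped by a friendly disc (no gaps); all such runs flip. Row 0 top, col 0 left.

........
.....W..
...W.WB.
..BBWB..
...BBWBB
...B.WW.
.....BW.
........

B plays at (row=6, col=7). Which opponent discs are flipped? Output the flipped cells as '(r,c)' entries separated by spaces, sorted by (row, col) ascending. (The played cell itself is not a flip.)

Answer: (6,6)

Derivation:
Dir NW: opp run (5,6) (4,5) (3,4) (2,3), next='.' -> no flip
Dir N: first cell '.' (not opp) -> no flip
Dir NE: edge -> no flip
Dir W: opp run (6,6) capped by B -> flip
Dir E: edge -> no flip
Dir SW: first cell '.' (not opp) -> no flip
Dir S: first cell '.' (not opp) -> no flip
Dir SE: edge -> no flip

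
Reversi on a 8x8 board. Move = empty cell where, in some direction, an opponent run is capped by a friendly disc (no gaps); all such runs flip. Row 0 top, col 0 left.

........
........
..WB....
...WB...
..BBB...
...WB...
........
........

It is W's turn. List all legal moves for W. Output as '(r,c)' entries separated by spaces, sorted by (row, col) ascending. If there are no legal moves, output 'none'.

(1,2): no bracket -> illegal
(1,3): flips 1 -> legal
(1,4): no bracket -> illegal
(2,4): flips 1 -> legal
(2,5): no bracket -> illegal
(3,1): flips 1 -> legal
(3,2): no bracket -> illegal
(3,5): flips 2 -> legal
(4,1): no bracket -> illegal
(4,5): no bracket -> illegal
(5,1): flips 1 -> legal
(5,2): no bracket -> illegal
(5,5): flips 2 -> legal
(6,3): no bracket -> illegal
(6,4): no bracket -> illegal
(6,5): no bracket -> illegal

Answer: (1,3) (2,4) (3,1) (3,5) (5,1) (5,5)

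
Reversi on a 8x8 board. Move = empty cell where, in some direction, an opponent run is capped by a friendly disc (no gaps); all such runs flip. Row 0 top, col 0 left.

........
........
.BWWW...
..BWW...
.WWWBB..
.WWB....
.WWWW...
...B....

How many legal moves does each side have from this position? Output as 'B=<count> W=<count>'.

-- B to move --
(1,1): flips 2 -> legal
(1,2): flips 3 -> legal
(1,3): flips 3 -> legal
(1,4): flips 3 -> legal
(1,5): no bracket -> illegal
(2,5): flips 3 -> legal
(3,0): no bracket -> illegal
(3,1): flips 1 -> legal
(3,5): flips 2 -> legal
(4,0): flips 5 -> legal
(5,0): flips 3 -> legal
(5,4): flips 1 -> legal
(5,5): flips 1 -> legal
(6,0): no bracket -> illegal
(6,5): no bracket -> illegal
(7,0): no bracket -> illegal
(7,1): flips 1 -> legal
(7,2): flips 3 -> legal
(7,4): no bracket -> illegal
(7,5): flips 1 -> legal
B mobility = 14
-- W to move --
(1,0): flips 2 -> legal
(1,1): no bracket -> illegal
(1,2): no bracket -> illegal
(2,0): flips 1 -> legal
(3,0): no bracket -> illegal
(3,1): flips 1 -> legal
(3,5): flips 2 -> legal
(3,6): no bracket -> illegal
(4,6): flips 2 -> legal
(5,4): flips 2 -> legal
(5,5): flips 1 -> legal
(5,6): flips 1 -> legal
(7,2): no bracket -> illegal
(7,4): no bracket -> illegal
W mobility = 8

Answer: B=14 W=8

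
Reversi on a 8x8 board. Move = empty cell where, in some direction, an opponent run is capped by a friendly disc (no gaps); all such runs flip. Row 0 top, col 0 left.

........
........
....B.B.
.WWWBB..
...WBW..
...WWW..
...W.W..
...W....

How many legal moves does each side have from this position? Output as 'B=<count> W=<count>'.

-- B to move --
(2,0): no bracket -> illegal
(2,1): no bracket -> illegal
(2,2): flips 1 -> legal
(2,3): no bracket -> illegal
(3,0): flips 3 -> legal
(3,6): no bracket -> illegal
(4,0): no bracket -> illegal
(4,1): no bracket -> illegal
(4,2): flips 2 -> legal
(4,6): flips 1 -> legal
(5,2): flips 1 -> legal
(5,6): flips 1 -> legal
(6,2): flips 1 -> legal
(6,4): flips 1 -> legal
(6,6): flips 1 -> legal
(7,2): no bracket -> illegal
(7,4): no bracket -> illegal
(7,5): flips 3 -> legal
(7,6): no bracket -> illegal
B mobility = 10
-- W to move --
(1,3): no bracket -> illegal
(1,4): flips 3 -> legal
(1,5): flips 1 -> legal
(1,6): no bracket -> illegal
(1,7): flips 3 -> legal
(2,3): flips 1 -> legal
(2,5): flips 2 -> legal
(2,7): no bracket -> illegal
(3,6): flips 2 -> legal
(3,7): no bracket -> illegal
(4,6): no bracket -> illegal
W mobility = 6

Answer: B=10 W=6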